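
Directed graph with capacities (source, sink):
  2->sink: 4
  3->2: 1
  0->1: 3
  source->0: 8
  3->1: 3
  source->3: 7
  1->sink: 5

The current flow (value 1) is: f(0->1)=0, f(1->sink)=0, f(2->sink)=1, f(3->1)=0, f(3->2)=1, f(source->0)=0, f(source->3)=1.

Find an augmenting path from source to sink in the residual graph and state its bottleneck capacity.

source->3->1->sink, bottleneck 3

Residual along source->3->1->sink: source->3: 6, 3->1: 3, 1->sink: 5.
Bottleneck = min = 3.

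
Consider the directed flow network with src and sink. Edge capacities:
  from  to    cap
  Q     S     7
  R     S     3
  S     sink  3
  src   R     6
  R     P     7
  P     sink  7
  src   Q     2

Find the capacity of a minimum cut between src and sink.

Max flow = 8 (via 3 augmenting paths).
In the residual at optimum, the set reachable from src is {src}.
Cut edges: src→Q (cap 2), src→R (cap 6). Sum = 8.

8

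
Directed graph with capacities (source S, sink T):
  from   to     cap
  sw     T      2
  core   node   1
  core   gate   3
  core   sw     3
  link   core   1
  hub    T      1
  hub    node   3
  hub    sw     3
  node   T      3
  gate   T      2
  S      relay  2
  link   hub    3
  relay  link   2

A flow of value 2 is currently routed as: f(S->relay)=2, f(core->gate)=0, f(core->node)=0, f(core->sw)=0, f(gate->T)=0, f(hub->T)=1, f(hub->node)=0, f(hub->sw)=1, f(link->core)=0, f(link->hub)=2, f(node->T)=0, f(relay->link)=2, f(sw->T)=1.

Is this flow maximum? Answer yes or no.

Residual reachable from S: {S}; T is not reachable.
Saturated cut: S->relay with total capacity 2 = current flow value. Flow is maximum.

Yes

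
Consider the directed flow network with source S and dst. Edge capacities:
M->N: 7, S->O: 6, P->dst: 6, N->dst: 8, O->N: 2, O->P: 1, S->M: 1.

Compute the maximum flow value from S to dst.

4

Augment S->M->N->dst: bottleneck 1. Total 1.
Augment S->O->N->dst: bottleneck 2. Total 3.
Augment S->O->P->dst: bottleneck 1. Total 4.
No augmenting path remains in the residual graph.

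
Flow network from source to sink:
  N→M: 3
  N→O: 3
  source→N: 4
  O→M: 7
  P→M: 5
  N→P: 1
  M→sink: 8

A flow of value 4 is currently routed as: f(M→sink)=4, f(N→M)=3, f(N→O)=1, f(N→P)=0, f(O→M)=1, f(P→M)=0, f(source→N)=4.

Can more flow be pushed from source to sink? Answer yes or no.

No

Residual reachable from source: {source}; sink is not reachable.
Saturated cut: source→N with total capacity 4 = current flow value. Flow is maximum.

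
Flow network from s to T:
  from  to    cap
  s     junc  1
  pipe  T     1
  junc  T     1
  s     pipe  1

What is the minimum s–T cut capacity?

Max flow = 2 (via 2 augmenting paths).
In the residual at optimum, the set reachable from s is {s}.
Cut edges: s→junc (cap 1), s→pipe (cap 1). Sum = 2.

2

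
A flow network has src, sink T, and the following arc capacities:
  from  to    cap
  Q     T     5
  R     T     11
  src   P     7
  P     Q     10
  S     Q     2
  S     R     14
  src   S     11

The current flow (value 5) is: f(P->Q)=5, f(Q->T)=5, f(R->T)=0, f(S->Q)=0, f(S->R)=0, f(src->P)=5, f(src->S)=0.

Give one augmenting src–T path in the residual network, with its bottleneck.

src->S->R->T, bottleneck 11

Residual along src->S->R->T: src->S: 11, S->R: 14, R->T: 11.
Bottleneck = min = 11.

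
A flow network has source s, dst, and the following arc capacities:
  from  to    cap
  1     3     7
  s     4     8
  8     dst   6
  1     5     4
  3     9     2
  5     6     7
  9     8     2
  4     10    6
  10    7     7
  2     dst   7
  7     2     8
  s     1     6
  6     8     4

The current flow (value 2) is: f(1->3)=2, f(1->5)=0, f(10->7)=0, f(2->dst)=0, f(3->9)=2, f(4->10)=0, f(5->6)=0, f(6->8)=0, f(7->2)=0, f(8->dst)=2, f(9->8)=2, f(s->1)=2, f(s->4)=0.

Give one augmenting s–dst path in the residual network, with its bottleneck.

s->1->5->6->8->dst, bottleneck 4

Residual along s->1->5->6->8->dst: s->1: 4, 1->5: 4, 5->6: 7, 6->8: 4, 8->dst: 4.
Bottleneck = min = 4.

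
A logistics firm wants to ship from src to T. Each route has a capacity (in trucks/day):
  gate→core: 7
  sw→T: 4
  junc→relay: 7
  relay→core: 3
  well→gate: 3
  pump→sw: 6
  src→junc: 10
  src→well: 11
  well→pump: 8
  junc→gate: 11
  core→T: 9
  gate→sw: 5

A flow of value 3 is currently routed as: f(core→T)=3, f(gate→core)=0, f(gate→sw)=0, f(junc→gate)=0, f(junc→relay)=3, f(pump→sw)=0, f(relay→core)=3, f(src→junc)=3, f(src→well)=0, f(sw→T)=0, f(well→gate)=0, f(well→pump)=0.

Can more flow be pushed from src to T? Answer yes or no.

Yes

Residual path src→junc→gate→core→T has bottleneck 6 > 0.
Pushing 6 along it raises the flow to 9, so the given flow is not maximum.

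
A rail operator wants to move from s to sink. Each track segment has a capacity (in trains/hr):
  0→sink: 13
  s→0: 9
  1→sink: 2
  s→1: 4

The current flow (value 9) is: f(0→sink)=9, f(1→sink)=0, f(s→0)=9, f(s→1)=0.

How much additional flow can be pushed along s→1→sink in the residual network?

2

Residual capacities along the path: s→1: 4, 1→sink: 2.
Minimum is 2.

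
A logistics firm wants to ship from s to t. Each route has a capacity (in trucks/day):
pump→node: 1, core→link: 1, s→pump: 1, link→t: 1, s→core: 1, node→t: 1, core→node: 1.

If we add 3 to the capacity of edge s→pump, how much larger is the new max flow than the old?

Original max flow = 2.
Even with extra capacity on s→pump, another cut of capacity 2 remains binding.
New max flow = 2. Increase = 0.

0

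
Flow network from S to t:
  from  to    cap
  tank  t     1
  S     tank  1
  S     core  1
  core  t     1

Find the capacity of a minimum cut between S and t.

Max flow = 2 (via 2 augmenting paths).
In the residual at optimum, the set reachable from S is {S}.
Cut edges: S->core (cap 1), S->tank (cap 1). Sum = 2.

2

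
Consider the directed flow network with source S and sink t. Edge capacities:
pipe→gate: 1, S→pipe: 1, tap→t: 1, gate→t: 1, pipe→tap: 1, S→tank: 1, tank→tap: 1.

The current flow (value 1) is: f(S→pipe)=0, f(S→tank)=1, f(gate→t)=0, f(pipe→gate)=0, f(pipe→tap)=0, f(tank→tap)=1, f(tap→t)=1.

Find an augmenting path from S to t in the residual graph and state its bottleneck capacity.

S→pipe→gate→t, bottleneck 1

Residual along S→pipe→gate→t: S→pipe: 1, pipe→gate: 1, gate→t: 1.
Bottleneck = min = 1.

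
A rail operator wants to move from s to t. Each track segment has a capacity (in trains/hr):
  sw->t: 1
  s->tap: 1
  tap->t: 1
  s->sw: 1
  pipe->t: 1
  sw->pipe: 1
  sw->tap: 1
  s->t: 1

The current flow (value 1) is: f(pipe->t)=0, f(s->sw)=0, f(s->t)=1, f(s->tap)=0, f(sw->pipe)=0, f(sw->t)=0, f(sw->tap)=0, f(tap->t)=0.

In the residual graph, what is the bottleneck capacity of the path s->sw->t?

1

Residual capacities along the path: s->sw: 1, sw->t: 1.
Minimum is 1.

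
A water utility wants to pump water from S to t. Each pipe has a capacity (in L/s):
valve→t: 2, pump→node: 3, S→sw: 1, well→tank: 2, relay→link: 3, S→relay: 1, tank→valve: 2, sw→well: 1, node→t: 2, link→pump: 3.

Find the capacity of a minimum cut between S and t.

2

Max flow = 2 (via 2 augmenting paths).
In the residual at optimum, the set reachable from S is {S}.
Cut edges: S→sw (cap 1), S→relay (cap 1). Sum = 2.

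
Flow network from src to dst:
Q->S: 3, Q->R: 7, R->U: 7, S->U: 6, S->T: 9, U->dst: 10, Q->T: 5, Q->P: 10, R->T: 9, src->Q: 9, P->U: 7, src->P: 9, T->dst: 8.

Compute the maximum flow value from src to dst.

Augment src->Q->T->dst: bottleneck 5. Total 5.
Augment src->P->U->dst: bottleneck 7. Total 12.
Augment src->Q->R->U->dst: bottleneck 3. Total 15.
Augment src->Q->R->T->dst: bottleneck 1. Total 16.
No augmenting path remains in the residual graph.

16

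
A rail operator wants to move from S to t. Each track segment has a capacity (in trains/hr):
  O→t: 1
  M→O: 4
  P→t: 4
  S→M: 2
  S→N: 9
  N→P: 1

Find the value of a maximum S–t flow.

Augment S→M→O→t: bottleneck 1. Total 1.
Augment S→N→P→t: bottleneck 1. Total 2.
No augmenting path remains in the residual graph.

2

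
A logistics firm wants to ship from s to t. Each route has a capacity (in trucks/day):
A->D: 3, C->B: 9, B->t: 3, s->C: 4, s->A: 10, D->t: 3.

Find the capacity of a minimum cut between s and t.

Max flow = 6 (via 2 augmenting paths).
In the residual at optimum, the set reachable from s is {A, B, C, s}.
Cut edges: A->D (cap 3), B->t (cap 3). Sum = 6.

6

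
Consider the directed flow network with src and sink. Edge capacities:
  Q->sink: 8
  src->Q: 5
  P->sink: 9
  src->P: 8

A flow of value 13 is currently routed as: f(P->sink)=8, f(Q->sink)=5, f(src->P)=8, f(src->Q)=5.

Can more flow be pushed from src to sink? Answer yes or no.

Residual reachable from src: {src}; sink is not reachable.
Saturated cut: src->P, src->Q with total capacity 13 = current flow value. Flow is maximum.

No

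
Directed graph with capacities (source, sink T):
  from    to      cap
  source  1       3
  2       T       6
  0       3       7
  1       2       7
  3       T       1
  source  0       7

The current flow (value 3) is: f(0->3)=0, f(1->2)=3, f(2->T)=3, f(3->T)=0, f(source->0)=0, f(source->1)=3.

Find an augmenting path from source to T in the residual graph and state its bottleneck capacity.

source->0->3->T, bottleneck 1

Residual along source->0->3->T: source->0: 7, 0->3: 7, 3->T: 1.
Bottleneck = min = 1.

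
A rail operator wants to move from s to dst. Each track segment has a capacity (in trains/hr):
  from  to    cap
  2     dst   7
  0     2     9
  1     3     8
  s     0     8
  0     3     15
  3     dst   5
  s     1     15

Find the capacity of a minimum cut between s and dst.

12

Max flow = 12 (via 3 augmenting paths).
In the residual at optimum, the set reachable from s is {0, 1, 2, 3, s}.
Cut edges: 2->dst (cap 7), 3->dst (cap 5). Sum = 12.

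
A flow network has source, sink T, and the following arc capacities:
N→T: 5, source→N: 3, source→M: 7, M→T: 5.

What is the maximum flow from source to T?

8

Augment source→M→T: bottleneck 5. Total 5.
Augment source→N→T: bottleneck 3. Total 8.
No augmenting path remains in the residual graph.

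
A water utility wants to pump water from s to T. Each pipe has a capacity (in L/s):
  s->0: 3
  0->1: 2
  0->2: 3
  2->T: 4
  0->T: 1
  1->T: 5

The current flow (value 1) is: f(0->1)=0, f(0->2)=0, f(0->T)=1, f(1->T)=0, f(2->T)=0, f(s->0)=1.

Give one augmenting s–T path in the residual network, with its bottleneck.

Residual along s->0->1->T: s->0: 2, 0->1: 2, 1->T: 5.
Bottleneck = min = 2.

s->0->1->T, bottleneck 2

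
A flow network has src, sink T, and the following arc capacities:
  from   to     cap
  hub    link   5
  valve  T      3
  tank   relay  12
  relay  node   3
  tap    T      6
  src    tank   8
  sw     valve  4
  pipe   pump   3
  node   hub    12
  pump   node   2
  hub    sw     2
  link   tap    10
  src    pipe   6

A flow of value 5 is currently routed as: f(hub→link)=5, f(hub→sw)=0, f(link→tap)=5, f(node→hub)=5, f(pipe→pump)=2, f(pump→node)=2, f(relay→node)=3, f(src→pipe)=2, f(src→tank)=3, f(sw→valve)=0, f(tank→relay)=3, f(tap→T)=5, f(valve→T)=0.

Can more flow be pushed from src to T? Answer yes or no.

Residual reachable from src: {pipe, pump, relay, src, tank}; T is not reachable.
Saturated cut: relay→node, pump→node with total capacity 5 = current flow value. Flow is maximum.

No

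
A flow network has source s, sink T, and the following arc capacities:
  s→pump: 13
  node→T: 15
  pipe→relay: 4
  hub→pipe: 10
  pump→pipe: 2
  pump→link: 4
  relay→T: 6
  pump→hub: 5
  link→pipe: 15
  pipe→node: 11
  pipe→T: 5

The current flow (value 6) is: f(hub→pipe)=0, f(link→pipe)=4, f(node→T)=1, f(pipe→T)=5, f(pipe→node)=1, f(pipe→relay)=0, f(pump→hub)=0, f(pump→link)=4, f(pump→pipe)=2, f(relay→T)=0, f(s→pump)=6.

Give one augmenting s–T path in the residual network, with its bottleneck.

Residual along s→pump→hub→pipe→node→T: s→pump: 7, pump→hub: 5, hub→pipe: 10, pipe→node: 10, node→T: 14.
Bottleneck = min = 5.

s→pump→hub→pipe→node→T, bottleneck 5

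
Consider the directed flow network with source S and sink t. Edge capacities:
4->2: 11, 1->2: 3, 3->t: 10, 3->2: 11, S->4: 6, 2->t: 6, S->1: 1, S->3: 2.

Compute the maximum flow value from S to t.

Augment S->3->t: bottleneck 2. Total 2.
Augment S->1->2->t: bottleneck 1. Total 3.
Augment S->4->2->t: bottleneck 5. Total 8.
No augmenting path remains in the residual graph.

8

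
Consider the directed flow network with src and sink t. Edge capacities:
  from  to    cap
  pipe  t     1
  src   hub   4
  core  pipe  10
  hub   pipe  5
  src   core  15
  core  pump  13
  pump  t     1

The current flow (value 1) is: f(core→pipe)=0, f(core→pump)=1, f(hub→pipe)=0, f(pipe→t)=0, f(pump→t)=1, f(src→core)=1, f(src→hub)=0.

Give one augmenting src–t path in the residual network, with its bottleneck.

src→core→pipe→t, bottleneck 1

Residual along src→core→pipe→t: src→core: 14, core→pipe: 10, pipe→t: 1.
Bottleneck = min = 1.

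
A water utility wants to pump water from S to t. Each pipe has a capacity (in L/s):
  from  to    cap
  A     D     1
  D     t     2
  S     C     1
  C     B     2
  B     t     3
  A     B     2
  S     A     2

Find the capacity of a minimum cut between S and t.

Max flow = 3 (via 3 augmenting paths).
In the residual at optimum, the set reachable from S is {S}.
Cut edges: S->A (cap 2), S->C (cap 1). Sum = 3.

3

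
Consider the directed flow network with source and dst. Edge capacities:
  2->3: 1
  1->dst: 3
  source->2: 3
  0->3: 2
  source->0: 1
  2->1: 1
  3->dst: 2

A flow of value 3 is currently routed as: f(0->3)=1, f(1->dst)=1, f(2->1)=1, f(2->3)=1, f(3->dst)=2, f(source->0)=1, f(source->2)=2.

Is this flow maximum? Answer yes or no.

Residual reachable from source: {2, source}; dst is not reachable.
Saturated cut: source->0, 2->1, 2->3 with total capacity 3 = current flow value. Flow is maximum.

Yes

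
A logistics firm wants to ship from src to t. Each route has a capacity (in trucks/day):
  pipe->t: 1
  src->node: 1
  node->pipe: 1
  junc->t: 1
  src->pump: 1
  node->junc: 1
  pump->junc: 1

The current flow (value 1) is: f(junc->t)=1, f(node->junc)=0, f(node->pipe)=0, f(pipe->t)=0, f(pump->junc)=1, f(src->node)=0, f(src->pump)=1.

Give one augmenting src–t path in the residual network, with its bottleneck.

Residual along src->node->pipe->t: src->node: 1, node->pipe: 1, pipe->t: 1.
Bottleneck = min = 1.

src->node->pipe->t, bottleneck 1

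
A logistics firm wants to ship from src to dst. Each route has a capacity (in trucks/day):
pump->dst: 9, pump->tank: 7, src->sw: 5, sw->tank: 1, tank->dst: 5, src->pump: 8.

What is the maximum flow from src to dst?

9

Augment src->pump->dst: bottleneck 8. Total 8.
Augment src->sw->tank->dst: bottleneck 1. Total 9.
No augmenting path remains in the residual graph.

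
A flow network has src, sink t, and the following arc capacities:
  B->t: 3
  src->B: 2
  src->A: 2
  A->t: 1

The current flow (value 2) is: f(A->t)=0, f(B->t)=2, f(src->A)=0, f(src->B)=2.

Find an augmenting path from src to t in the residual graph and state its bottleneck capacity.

src->A->t, bottleneck 1

Residual along src->A->t: src->A: 2, A->t: 1.
Bottleneck = min = 1.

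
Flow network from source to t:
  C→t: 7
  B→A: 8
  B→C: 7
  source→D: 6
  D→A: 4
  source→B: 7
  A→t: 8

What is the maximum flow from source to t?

11

Augment source→D→A→t: bottleneck 4. Total 4.
Augment source→B→A→t: bottleneck 4. Total 8.
Augment source→B→C→t: bottleneck 3. Total 11.
No augmenting path remains in the residual graph.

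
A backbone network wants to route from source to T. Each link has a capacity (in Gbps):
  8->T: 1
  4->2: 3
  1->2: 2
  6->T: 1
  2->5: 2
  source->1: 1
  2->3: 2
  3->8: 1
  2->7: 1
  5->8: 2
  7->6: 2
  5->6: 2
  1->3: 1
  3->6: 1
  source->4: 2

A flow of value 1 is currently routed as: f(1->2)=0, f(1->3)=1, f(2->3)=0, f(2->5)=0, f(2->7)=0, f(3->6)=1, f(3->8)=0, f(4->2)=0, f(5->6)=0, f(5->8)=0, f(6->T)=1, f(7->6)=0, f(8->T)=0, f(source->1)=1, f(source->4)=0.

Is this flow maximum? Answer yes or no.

Residual path source->4->2->3->8->T has bottleneck 1 > 0.
Pushing 1 along it raises the flow to 2, so the given flow is not maximum.

No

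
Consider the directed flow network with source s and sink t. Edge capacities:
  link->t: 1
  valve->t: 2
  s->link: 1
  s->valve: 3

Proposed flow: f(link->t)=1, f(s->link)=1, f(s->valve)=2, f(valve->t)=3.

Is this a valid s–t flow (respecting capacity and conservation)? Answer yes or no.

No

Capacity violated on valve->t: flow 3 > capacity 2.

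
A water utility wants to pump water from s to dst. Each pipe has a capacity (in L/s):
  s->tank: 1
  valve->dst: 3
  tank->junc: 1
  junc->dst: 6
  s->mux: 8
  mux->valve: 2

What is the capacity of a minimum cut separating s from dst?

Max flow = 3 (via 2 augmenting paths).
In the residual at optimum, the set reachable from s is {mux, s}.
Cut edges: mux->valve (cap 2), s->tank (cap 1). Sum = 3.

3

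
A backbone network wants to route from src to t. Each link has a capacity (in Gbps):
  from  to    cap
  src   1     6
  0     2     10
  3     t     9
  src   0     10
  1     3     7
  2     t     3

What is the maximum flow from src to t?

9

Augment src→0→2→t: bottleneck 3. Total 3.
Augment src→1→3→t: bottleneck 6. Total 9.
No augmenting path remains in the residual graph.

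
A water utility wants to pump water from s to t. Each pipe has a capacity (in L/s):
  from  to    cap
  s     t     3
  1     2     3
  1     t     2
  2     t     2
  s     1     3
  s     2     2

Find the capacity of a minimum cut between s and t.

7

Max flow = 7 (via 3 augmenting paths).
In the residual at optimum, the set reachable from s is {1, 2, s}.
Cut edges: s→t (cap 3), 1→t (cap 2), 2→t (cap 2). Sum = 7.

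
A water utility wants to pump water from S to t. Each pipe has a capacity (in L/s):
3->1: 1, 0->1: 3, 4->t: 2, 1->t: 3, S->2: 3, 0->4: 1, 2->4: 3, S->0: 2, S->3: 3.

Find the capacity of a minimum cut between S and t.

Max flow = 5 (via 3 augmenting paths).
In the residual at optimum, the set reachable from S is {2, 3, 4, S}.
Cut edges: S->0 (cap 2), 3->1 (cap 1), 4->t (cap 2). Sum = 5.

5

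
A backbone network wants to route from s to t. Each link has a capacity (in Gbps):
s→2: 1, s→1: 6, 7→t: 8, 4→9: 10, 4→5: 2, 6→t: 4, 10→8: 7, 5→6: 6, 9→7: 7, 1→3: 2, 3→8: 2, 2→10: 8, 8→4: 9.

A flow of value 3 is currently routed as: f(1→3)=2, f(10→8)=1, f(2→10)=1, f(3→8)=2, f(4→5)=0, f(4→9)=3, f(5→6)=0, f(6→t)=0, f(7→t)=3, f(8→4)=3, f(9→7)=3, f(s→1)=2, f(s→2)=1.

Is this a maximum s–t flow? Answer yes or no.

Yes

Residual reachable from s: {1, s}; t is not reachable.
Saturated cut: 1→3, s→2 with total capacity 3 = current flow value. Flow is maximum.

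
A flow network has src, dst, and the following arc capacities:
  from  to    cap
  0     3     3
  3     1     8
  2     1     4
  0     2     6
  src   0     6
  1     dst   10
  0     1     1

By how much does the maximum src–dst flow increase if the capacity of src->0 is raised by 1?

1

Original max flow = 6.
After raising cap(src->0), augmenting paths through that edge carry 1 more unit.
New max flow = 7. Increase = 1.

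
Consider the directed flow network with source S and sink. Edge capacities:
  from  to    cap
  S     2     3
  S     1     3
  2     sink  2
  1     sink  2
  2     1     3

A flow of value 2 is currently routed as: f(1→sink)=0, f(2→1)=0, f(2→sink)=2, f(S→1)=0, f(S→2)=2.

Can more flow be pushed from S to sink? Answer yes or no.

Yes

Residual path S→1→sink has bottleneck 2 > 0.
Pushing 2 along it raises the flow to 4, so the given flow is not maximum.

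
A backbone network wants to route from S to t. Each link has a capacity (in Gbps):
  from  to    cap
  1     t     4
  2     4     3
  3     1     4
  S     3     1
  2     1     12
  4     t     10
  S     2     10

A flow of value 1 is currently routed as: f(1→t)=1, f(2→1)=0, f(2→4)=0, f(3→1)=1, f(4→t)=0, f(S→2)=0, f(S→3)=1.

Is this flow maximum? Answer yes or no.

Residual path S→2→1→t has bottleneck 3 > 0.
Pushing 3 along it raises the flow to 4, so the given flow is not maximum.

No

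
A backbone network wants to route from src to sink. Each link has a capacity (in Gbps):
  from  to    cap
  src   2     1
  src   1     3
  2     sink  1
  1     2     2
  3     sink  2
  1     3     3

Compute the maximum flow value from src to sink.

Augment src→2→sink: bottleneck 1. Total 1.
Augment src→1→3→sink: bottleneck 2. Total 3.
No augmenting path remains in the residual graph.

3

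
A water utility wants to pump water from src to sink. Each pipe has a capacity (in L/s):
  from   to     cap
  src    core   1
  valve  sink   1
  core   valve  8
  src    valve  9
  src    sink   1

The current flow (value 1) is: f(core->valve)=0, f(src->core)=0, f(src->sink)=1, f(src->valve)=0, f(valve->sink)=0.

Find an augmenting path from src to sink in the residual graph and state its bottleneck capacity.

Residual along src->valve->sink: src->valve: 9, valve->sink: 1.
Bottleneck = min = 1.

src->valve->sink, bottleneck 1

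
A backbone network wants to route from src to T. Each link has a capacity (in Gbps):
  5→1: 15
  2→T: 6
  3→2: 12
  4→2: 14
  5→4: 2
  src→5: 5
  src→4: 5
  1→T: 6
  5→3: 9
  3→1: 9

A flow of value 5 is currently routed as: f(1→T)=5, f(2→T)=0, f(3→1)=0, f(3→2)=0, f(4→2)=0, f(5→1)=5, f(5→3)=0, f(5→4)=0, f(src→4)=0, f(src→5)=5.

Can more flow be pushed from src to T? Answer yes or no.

Residual path src→4→2→T has bottleneck 5 > 0.
Pushing 5 along it raises the flow to 10, so the given flow is not maximum.

Yes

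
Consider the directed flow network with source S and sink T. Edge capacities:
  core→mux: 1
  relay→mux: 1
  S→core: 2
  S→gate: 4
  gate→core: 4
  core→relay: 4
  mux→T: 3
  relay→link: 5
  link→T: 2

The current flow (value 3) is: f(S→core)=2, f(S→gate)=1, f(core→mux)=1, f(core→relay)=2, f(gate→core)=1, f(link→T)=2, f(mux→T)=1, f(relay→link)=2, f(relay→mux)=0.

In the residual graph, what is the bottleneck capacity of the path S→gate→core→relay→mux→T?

1

Residual capacities along the path: S→gate: 3, gate→core: 3, core→relay: 2, relay→mux: 1, mux→T: 2.
Minimum is 1.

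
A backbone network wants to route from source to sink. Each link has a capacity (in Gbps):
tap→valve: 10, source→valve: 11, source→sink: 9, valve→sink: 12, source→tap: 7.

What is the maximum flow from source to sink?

21

Augment source→sink: bottleneck 9. Total 9.
Augment source→valve→sink: bottleneck 11. Total 20.
Augment source→tap→valve→sink: bottleneck 1. Total 21.
No augmenting path remains in the residual graph.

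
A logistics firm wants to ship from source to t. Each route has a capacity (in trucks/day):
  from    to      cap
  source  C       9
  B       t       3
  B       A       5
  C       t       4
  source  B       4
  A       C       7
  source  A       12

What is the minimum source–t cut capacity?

7

Max flow = 7 (via 2 augmenting paths).
In the residual at optimum, the set reachable from source is {A, B, C, source}.
Cut edges: B->t (cap 3), C->t (cap 4). Sum = 7.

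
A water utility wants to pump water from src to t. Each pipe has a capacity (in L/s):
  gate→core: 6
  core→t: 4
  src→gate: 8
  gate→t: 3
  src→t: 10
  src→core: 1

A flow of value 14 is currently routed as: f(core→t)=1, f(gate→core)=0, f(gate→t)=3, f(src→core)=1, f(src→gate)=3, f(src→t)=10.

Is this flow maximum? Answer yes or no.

No

Residual path src→gate→core→t has bottleneck 3 > 0.
Pushing 3 along it raises the flow to 17, so the given flow is not maximum.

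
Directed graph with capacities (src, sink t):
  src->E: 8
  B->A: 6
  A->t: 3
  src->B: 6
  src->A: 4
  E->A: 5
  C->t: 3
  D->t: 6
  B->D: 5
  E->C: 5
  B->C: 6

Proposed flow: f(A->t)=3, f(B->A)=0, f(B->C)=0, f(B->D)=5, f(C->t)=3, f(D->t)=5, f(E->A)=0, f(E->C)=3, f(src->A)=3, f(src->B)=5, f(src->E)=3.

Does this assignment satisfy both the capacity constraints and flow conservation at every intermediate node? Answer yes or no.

Every edge has 0 ≤ f(e) ≤ cap(e).
At each intermediate node, inflow equals outflow.

Yes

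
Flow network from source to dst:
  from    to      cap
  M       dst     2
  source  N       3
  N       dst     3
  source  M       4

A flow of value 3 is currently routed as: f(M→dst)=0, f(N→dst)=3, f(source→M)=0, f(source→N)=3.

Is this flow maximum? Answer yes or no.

Residual path source→M→dst has bottleneck 2 > 0.
Pushing 2 along it raises the flow to 5, so the given flow is not maximum.

No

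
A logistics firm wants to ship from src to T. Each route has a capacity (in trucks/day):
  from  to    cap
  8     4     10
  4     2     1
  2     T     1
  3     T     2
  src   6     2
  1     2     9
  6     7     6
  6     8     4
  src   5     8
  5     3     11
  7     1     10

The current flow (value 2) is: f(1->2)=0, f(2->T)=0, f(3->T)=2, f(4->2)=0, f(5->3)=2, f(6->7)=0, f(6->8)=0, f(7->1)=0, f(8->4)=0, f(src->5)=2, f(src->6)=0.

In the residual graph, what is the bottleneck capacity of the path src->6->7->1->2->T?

Residual capacities along the path: src->6: 2, 6->7: 6, 7->1: 10, 1->2: 9, 2->T: 1.
Minimum is 1.

1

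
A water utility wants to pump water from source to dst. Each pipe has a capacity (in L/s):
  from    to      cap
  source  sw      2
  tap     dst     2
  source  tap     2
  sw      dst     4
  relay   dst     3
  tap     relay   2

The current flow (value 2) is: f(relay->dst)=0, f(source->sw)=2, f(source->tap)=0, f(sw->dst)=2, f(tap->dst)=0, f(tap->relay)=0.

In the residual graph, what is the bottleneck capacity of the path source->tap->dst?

2

Residual capacities along the path: source->tap: 2, tap->dst: 2.
Minimum is 2.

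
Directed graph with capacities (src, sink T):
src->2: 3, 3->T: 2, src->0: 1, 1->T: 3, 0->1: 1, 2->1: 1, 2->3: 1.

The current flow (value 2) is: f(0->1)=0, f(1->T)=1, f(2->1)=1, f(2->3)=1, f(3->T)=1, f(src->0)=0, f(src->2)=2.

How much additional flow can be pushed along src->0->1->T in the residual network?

1

Residual capacities along the path: src->0: 1, 0->1: 1, 1->T: 2.
Minimum is 1.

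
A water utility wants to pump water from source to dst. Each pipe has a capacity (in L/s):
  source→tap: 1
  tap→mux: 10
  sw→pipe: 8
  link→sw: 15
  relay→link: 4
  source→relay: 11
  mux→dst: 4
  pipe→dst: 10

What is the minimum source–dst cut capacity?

Max flow = 5 (via 2 augmenting paths).
In the residual at optimum, the set reachable from source is {relay, source}.
Cut edges: relay→link (cap 4), source→tap (cap 1). Sum = 5.

5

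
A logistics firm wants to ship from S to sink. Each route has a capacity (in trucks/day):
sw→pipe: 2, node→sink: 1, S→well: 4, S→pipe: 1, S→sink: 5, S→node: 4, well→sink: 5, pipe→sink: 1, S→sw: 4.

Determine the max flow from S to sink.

11

Augment S→sink: bottleneck 5. Total 5.
Augment S→pipe→sink: bottleneck 1. Total 6.
Augment S→node→sink: bottleneck 1. Total 7.
Augment S→well→sink: bottleneck 4. Total 11.
No augmenting path remains in the residual graph.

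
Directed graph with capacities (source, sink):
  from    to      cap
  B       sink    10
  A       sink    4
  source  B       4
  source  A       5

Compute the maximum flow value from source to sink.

Augment source->A->sink: bottleneck 4. Total 4.
Augment source->B->sink: bottleneck 4. Total 8.
No augmenting path remains in the residual graph.

8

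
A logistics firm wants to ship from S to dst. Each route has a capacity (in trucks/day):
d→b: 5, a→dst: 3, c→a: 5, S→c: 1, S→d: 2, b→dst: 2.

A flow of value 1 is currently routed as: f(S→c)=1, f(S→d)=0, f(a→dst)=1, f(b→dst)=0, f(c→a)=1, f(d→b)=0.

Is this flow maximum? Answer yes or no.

No

Residual path S→d→b→dst has bottleneck 2 > 0.
Pushing 2 along it raises the flow to 3, so the given flow is not maximum.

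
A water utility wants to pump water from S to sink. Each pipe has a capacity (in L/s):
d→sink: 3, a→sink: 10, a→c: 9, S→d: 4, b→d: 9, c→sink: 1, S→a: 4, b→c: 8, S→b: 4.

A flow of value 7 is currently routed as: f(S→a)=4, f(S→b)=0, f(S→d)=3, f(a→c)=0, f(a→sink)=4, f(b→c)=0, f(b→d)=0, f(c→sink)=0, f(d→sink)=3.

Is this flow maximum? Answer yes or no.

Residual path S→b→c→sink has bottleneck 1 > 0.
Pushing 1 along it raises the flow to 8, so the given flow is not maximum.

No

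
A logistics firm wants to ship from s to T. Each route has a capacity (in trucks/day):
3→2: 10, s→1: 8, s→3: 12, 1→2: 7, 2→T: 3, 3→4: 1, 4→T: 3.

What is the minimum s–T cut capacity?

Max flow = 4 (via 2 augmenting paths).
In the residual at optimum, the set reachable from s is {1, 2, 3, s}.
Cut edges: 3→4 (cap 1), 2→T (cap 3). Sum = 4.

4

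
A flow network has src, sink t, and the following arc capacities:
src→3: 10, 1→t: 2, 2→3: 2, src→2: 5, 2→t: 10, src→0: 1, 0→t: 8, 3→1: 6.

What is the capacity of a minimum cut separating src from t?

8

Max flow = 8 (via 3 augmenting paths).
In the residual at optimum, the set reachable from src is {1, 3, src}.
Cut edges: src→0 (cap 1), src→2 (cap 5), 1→t (cap 2). Sum = 8.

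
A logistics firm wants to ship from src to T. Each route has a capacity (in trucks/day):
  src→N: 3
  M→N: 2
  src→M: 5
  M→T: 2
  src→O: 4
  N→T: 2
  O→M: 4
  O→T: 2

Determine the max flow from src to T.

6

Augment src→O→T: bottleneck 2. Total 2.
Augment src→M→T: bottleneck 2. Total 4.
Augment src→N→T: bottleneck 2. Total 6.
No augmenting path remains in the residual graph.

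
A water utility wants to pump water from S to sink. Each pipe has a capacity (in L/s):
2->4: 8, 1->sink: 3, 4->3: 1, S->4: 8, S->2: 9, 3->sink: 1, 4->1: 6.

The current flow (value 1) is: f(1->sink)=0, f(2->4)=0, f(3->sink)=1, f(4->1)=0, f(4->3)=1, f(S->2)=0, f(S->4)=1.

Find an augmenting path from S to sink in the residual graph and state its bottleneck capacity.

S->4->1->sink, bottleneck 3

Residual along S->4->1->sink: S->4: 7, 4->1: 6, 1->sink: 3.
Bottleneck = min = 3.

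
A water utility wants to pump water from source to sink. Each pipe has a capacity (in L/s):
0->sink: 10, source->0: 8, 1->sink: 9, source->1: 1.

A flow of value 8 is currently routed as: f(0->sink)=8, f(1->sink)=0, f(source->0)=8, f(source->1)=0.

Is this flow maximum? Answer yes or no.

No

Residual path source->1->sink has bottleneck 1 > 0.
Pushing 1 along it raises the flow to 9, so the given flow is not maximum.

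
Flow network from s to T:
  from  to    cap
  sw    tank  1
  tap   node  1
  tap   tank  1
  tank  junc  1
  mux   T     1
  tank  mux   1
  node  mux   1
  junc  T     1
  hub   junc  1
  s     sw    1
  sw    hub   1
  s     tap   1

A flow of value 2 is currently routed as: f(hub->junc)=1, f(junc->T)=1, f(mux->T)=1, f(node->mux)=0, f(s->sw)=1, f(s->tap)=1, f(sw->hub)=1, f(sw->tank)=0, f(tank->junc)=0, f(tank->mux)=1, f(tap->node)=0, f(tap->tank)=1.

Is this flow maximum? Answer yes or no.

Yes

Residual reachable from s: {s}; T is not reachable.
Saturated cut: s->sw, s->tap with total capacity 2 = current flow value. Flow is maximum.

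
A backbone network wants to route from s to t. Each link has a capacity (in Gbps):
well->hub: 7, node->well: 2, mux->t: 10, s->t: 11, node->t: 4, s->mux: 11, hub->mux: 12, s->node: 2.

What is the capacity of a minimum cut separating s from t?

23

Max flow = 23 (via 3 augmenting paths).
In the residual at optimum, the set reachable from s is {mux, s}.
Cut edges: s->node (cap 2), s->t (cap 11), mux->t (cap 10). Sum = 23.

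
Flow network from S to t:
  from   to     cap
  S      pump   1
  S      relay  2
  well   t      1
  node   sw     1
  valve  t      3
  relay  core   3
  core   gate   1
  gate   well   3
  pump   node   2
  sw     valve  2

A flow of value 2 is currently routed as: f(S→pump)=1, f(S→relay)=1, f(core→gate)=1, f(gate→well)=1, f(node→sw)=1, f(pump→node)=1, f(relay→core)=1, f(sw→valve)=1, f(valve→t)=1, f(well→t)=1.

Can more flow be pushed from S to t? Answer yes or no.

Residual reachable from S: {S, core, relay}; t is not reachable.
Saturated cut: core→gate, S→pump with total capacity 2 = current flow value. Flow is maximum.

No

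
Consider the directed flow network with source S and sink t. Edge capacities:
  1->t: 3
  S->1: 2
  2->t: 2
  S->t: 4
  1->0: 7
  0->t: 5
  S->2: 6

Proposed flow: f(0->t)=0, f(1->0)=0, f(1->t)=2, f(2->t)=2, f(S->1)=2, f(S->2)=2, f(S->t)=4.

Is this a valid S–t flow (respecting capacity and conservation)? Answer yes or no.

Every edge has 0 ≤ f(e) ≤ cap(e).
At each intermediate node, inflow equals outflow.

Yes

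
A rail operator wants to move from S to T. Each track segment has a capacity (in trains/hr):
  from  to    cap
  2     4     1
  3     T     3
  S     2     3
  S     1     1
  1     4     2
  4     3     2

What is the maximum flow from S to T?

Augment S→2→4→3→T: bottleneck 1. Total 1.
Augment S→1→4→3→T: bottleneck 1. Total 2.
No augmenting path remains in the residual graph.

2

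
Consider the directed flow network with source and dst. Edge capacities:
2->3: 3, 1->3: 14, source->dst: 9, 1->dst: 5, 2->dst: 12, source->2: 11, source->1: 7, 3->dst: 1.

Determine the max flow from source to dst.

Augment source->dst: bottleneck 9. Total 9.
Augment source->1->dst: bottleneck 5. Total 14.
Augment source->2->dst: bottleneck 11. Total 25.
Augment source->1->3->dst: bottleneck 1. Total 26.
No augmenting path remains in the residual graph.

26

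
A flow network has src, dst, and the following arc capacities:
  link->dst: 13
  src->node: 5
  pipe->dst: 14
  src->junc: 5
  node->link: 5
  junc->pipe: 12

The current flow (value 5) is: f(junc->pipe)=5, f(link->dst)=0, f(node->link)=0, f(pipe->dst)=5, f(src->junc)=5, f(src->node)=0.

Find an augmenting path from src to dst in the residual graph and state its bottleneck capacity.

src->node->link->dst, bottleneck 5

Residual along src->node->link->dst: src->node: 5, node->link: 5, link->dst: 13.
Bottleneck = min = 5.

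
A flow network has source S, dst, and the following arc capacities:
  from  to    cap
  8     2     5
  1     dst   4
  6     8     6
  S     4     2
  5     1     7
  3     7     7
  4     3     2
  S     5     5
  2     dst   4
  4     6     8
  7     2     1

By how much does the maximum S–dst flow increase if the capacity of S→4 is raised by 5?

2

Original max flow = 6.
After raising cap(S→4), augmenting paths through that edge carry 2 more units.
New max flow = 8. Increase = 2.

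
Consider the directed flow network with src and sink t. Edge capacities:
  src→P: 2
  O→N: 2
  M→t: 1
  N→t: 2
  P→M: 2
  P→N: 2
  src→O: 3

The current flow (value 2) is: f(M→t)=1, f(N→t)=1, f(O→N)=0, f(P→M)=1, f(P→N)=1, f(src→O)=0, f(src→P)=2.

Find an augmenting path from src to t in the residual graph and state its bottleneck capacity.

Residual along src→O→N→t: src→O: 3, O→N: 2, N→t: 1.
Bottleneck = min = 1.

src→O→N→t, bottleneck 1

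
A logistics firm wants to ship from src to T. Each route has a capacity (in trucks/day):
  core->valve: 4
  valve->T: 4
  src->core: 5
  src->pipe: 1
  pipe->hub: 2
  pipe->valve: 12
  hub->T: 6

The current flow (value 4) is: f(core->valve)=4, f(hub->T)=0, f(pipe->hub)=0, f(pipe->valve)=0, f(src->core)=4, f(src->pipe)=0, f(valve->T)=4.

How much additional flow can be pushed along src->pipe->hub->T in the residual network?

Residual capacities along the path: src->pipe: 1, pipe->hub: 2, hub->T: 6.
Minimum is 1.

1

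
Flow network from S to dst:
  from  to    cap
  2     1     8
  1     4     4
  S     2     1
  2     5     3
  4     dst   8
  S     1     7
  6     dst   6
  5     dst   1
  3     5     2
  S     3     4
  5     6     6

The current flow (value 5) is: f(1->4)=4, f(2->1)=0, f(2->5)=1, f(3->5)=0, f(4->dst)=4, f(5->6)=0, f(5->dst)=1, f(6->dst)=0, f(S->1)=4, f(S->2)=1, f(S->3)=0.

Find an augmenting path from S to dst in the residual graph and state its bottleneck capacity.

S->3->5->6->dst, bottleneck 2

Residual along S->3->5->6->dst: S->3: 4, 3->5: 2, 5->6: 6, 6->dst: 6.
Bottleneck = min = 2.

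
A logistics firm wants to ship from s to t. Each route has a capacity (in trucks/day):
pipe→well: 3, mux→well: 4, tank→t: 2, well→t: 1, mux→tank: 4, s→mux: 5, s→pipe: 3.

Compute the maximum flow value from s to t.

3

Augment s→pipe→well→t: bottleneck 1. Total 1.
Augment s→mux→tank→t: bottleneck 2. Total 3.
No augmenting path remains in the residual graph.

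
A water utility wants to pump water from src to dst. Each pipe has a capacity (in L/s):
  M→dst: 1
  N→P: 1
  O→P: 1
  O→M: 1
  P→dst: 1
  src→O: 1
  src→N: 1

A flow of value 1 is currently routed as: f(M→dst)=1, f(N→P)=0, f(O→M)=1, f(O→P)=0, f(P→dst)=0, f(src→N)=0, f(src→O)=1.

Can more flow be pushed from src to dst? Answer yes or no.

Residual path src→N→P→dst has bottleneck 1 > 0.
Pushing 1 along it raises the flow to 2, so the given flow is not maximum.

Yes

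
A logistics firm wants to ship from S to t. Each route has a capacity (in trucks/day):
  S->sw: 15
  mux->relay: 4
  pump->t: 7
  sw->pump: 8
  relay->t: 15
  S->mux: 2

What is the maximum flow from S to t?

Augment S->sw->pump->t: bottleneck 7. Total 7.
Augment S->mux->relay->t: bottleneck 2. Total 9.
No augmenting path remains in the residual graph.

9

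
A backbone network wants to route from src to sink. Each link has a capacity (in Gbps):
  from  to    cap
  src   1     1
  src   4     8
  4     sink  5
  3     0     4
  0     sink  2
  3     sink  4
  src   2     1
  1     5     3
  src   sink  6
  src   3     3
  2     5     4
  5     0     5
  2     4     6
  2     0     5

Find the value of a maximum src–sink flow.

16

Augment src→sink: bottleneck 6. Total 6.
Augment src→3→sink: bottleneck 3. Total 9.
Augment src→4→sink: bottleneck 5. Total 14.
Augment src→2→0→sink: bottleneck 1. Total 15.
Augment src→1→5→0→sink: bottleneck 1. Total 16.
No augmenting path remains in the residual graph.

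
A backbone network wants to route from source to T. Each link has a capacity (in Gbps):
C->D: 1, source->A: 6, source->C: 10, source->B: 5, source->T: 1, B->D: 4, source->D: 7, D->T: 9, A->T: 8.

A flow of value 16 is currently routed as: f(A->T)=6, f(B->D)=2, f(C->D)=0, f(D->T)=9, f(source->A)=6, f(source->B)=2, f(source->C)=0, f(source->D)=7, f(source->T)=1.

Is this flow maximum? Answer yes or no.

Yes

Residual reachable from source: {B, C, D, source}; T is not reachable.
Saturated cut: source->A, source->T, D->T with total capacity 16 = current flow value. Flow is maximum.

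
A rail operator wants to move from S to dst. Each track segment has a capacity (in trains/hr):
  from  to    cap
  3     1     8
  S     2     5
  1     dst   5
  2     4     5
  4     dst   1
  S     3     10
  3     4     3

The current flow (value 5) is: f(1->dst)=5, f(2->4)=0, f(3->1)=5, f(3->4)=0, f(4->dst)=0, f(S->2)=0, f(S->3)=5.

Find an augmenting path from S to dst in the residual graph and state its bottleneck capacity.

Residual along S->3->4->dst: S->3: 5, 3->4: 3, 4->dst: 1.
Bottleneck = min = 1.

S->3->4->dst, bottleneck 1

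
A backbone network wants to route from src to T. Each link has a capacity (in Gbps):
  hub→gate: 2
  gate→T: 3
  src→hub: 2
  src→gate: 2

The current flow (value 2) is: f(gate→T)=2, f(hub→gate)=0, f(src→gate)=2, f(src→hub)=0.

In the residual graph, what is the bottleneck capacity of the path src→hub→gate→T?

1

Residual capacities along the path: src→hub: 2, hub→gate: 2, gate→T: 1.
Minimum is 1.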